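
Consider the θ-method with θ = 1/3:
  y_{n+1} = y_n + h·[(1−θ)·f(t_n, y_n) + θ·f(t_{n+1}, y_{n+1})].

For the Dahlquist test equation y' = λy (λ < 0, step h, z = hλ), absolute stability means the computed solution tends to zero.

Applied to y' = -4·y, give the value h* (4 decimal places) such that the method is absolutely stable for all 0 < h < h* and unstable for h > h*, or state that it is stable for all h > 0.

Test eqn y'=λy, z=hλ:
  y_{n+1} = y_n + z·[2/3·y_n + 1/3·y_{n+1}] ⇒ (1 − 1/3z)y_{n+1} = (1 + 2/3z)y_n
  Hence R(z) = (1 + 2/3z)/(1 − 1/3z).

Need |R(x)|<1, x<0.
x=-1.71: |R|=0.0892
R=−1: 1+2/3x = −1+1/3x ⇒ -1/3x=2 ⇒ x=2/(-1/3)=-6.0000
Confirm numerically:
  x=-4.826: |R|=0.84999 <1
  x=-4.688: |R|=0.82934 <1
  x=-4.661: |R|=0.82522 <1
  x=-3.304: |R|=0.57234 <1
  x=-6.291: |R|=1.03132 >1
  x=-6.166: |R|=1.01811 >1
Stable set (-6.0000, 0).

(-6.0000,0); λ=-4 ⇒ h* = (6)/4 = 1.5000.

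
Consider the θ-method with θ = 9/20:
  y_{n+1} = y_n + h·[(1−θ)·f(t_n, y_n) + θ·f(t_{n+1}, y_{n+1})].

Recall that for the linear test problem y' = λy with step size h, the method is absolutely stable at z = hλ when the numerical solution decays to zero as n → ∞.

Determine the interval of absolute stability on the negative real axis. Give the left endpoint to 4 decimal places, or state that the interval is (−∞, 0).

On y'=λy, z=hλ:
  y_{n+1} = y_n + z·[11/20·y_n + 9/20·y_{n+1}] ⇒ (1 − 9/20z)y_{n+1} = (1 + 11/20z)y_n
  Hence R(z) = (1 + 11/20z)/(1 − 9/20z).

Need |R(x)|<1, x<0.
x=-1.04: |R|=0.2916
R=−1: 1+11/20x = −1+9/20x ⇒ -1/10x=2 ⇒ x=2/(-1/10)=-20.0000
Confirm numerically:
  x=-18.564: |R|=0.98465 <1
  x=-18.265: |R|=0.98118 <1
  x=-15.689: |R|=0.94651 <1
  x=-20.512: |R|=1.00500 >1
  x=-20.193: |R|=1.00191 >1
So |R|<1 on (-20.0000, 0).

z∈(-20.0000,0).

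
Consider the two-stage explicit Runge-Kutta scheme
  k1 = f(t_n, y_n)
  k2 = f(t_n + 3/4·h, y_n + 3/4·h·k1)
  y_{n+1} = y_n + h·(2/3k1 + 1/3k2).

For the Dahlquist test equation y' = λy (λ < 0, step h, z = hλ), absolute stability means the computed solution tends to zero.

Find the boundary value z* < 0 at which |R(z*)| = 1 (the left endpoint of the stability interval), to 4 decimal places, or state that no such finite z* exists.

left endpoint -4.0000.

On y'=λy, z=hλ:
  k1=λy_n ⇒ h·k1=z·y_n;  k2=λ(1+3/4z)y_n ⇒ h·k2=z(1+3/4z)y_n
  y_{n+1}/y_n = 1 + 2/3z + 1/3z(1+3/4z) = 1 + z + 1/4z²
  Hence R(z) = 1 + z + 1/4z².

Find x<0 with |R(x)|<1.
x=-1.08: |R|=0.2116
R=1: x+1/4x²=0 ⇒ x=−4=-4.0000; min R=1−1/(4·1/4)=0.0000>−1
Confirm numerically:
  x=-3.141: |R|=0.32547 <1
  x=-2.270: |R|=0.01823 <1
  x=-2.064: |R|=0.00102 <1
  x=-4.587: |R|=1.67314 >1
  x=-4.503: |R|=1.56625 >1
So |R|<1 on (-4.0000, 0).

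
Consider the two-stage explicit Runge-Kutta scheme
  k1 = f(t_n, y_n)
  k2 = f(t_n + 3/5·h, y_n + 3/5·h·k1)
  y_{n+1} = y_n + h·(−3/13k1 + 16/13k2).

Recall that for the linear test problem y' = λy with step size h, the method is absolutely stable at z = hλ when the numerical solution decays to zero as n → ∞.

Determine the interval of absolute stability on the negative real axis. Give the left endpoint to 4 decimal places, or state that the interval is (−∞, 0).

Test eqn y'=λy, z=hλ:
  k1=λy_n ⇒ h·k1=z·y_n;  k2=λ(1+3/5z)y_n ⇒ h·k2=z(1+3/5z)y_n
  y_{n+1}/y_n = 1 − 3/13z + 16/13z(1+3/5z) = 1 + z + 48/65z²
  so R(z) = 1 + z + 48/65z².

Need |R(x)|<1, x<0.
x=-0.69: |R|=0.6616
R=1: x+48/65x²=0 ⇒ x=−65/48=-1.3542; min R=1−1/(4·48/65)=0.6615>−1
Confirm numerically:
  x=-0.891: |R|=0.69525 <1
  x=-0.615: |R|=0.66430 <1
  x=-0.570: |R|=0.66993 <1
  x=-1.601: |R|=1.29183 >1
  x=-1.588: |R|=1.27421 >1
Interval (-1.3542, 0).

z∈(-1.3542,0).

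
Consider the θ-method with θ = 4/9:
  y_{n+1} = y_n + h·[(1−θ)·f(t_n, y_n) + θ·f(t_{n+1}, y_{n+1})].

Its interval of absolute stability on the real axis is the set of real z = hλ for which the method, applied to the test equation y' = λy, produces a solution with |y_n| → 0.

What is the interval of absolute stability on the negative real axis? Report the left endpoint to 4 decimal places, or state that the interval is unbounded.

On y'=λy, z=hλ:
  y_{n+1} = y_n + z·[5/9·y_n + 4/9·y_{n+1}] ⇒ (1 − 4/9z)y_{n+1} = (1 + 5/9z)y_n
  so R(z) = (1 + 5/9z)/(1 − 4/9z).

Solve |R(x)|<1 on ℝ⁻.
x=-1.7: |R|=0.0316
R=−1: 1+5/9x = −1+4/9x ⇒ -1/9x=2 ⇒ x=2/(-1/9)=-18.0000
Confirm numerically:
  x=-12.422: |R|=0.90496 <1
  x=-12.296: |R|=0.90197 <1
  x=-8.973: |R|=0.79892 <1
  x=-18.345: |R|=1.00419 >1
  x=-18.114: |R|=1.00140 >1
Interval (-18.0000, 0).

(-18.0000, 0).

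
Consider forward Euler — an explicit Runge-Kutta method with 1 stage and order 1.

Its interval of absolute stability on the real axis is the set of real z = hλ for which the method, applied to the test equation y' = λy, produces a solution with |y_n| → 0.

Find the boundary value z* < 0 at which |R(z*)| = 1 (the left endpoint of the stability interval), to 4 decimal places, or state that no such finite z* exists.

Set f=λy, z=hλ:
  order 1, 1-stage ⇒ R(z)=1+z
  (e.g. R(-0.94)=0.06000, |R|=0.06000)

Need |R(x)|<1, x<0.
x=-0.94: |R|=0.0600
|R(-1.78)|=0.7800 |R(-1.35)|=0.3500 |R(-0.9)|=0.1000
Bisect:
  x_lo=-2.8297 |R|=1.8297  x_hi=-0.1242 |R|=0.8758
  mid=-1.47693 |R|=0.47693 →hi
  mid=-2.15331 |R|=1.15331 →lo
  mid=-1.81512 |R|=0.81512 →hi
  mid=-1.98421 |R|=0.98421 →hi
  mid=-2.06876 |R|=1.06876 →lo
  mid=-2.02649 |R|=1.02649 →lo
  mid=-2.00535 |R|=1.00535 →lo
  mid=-1.99478 |R|=0.99478 →hi
  ...
  [-2.00007,-1.99990] ⇒ x*=-2.0000
Interval (-2.0000, 0).

z* = -2.0000.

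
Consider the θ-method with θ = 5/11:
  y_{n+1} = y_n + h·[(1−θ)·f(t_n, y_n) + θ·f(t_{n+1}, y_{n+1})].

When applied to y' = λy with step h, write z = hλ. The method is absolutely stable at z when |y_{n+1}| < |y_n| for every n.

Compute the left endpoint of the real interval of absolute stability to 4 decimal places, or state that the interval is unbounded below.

z* = -22.0000.

On y'=λy, z=hλ:
  y_{n+1} = y_n + z·[6/11·y_n + 5/11·y_{n+1}] ⇒ (1 − 5/11z)y_{n+1} = (1 + 6/11z)y_n
  so R(z) = (1 + 6/11z)/(1 − 5/11z).

Need |R(x)|<1, x<0.
x=-0.81: |R|=0.4080
R=−1: 1+6/11x = −1+5/11x ⇒ -1/11x=2 ⇒ x=2/(-1/11)=-22.0000
Confirm numerically:
  x=-19.135: |R|=0.97314 <1
  x=-16.311: |R|=0.93853 <1
  x=-9.493: |R|=0.78608 <1
  x=-9.002: |R|=0.76793 <1
  x=-22.316: |R|=1.00258 >1
  x=-22.087: |R|=1.00072 >1
  x=-22.045: |R|=1.00037 >1
Interval (-22.0000, 0).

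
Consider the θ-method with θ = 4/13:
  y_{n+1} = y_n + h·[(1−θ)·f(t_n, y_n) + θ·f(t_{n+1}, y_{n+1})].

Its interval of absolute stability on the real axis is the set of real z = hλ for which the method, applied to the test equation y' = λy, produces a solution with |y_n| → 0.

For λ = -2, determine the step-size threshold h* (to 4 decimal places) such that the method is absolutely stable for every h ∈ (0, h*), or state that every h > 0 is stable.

Set f=λy, z=hλ:
  y_{n+1} = y_n + z·[9/13·y_n + 4/13·y_{n+1}] ⇒ (1 − 4/13z)y_{n+1} = (1 + 9/13z)y_n
  R(z) = (1 + 9/13z)/(1 − 4/13z).

Need |R(x)|<1, x<0.
x=-0.74: |R|=0.3972
R=−1: 1+9/13x = −1+4/13x ⇒ -5/13x=2 ⇒ x=2/(-5/13)=-5.2000
Confirm numerically:
  x=-3.087: |R|=0.58320 <1
  x=-2.586: |R|=0.44011 <1
  x=-2.497: |R|=0.41208 <1
  x=-2.181: |R|=0.30515 <1
  x=-5.551: |R|=1.04985 >1
  x=-5.486: |R|=1.04092 >1
  x=-5.329: |R|=1.01880 >1
Interval (-5.2000, 0).

(-5.2000,0); λ=-2 ⇒ h* = (26/5)/2 = 2.6000.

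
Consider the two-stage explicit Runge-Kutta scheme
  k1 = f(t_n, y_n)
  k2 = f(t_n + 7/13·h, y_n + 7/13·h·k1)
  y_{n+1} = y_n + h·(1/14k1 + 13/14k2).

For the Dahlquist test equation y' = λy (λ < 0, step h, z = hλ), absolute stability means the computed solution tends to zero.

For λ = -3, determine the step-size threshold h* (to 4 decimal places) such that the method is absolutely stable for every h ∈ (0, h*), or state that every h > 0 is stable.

(-2.0000,0); λ=-3 ⇒ h* = (2)/3 = 0.6667.

Set f=λy, z=hλ:
  k1=λy_n ⇒ h·k1=z·y_n;  k2=λ(1+7/13z)y_n ⇒ h·k2=z(1+7/13z)y_n
  y_{n+1}/y_n = 1 + 1/14z + 13/14z(1+7/13z) = 1 + z + 1/2z²
  Hence R(z) = 1 + z + 1/2z².

Solve |R(x)|<1 on ℝ⁻.
x=-1.19: |R|=0.5181
R=1: x+1/2x²=0 ⇒ x=−2=-2.0000; min R=1−1/(4·1/2)=0.5000>−1
Confirm numerically:
  x=-1.718: |R|=0.75776 <1
  x=-1.633: |R|=0.70034 <1
  x=-0.956: |R|=0.50097 <1
  x=-2.242: |R|=1.27128 >1
  x=-2.051: |R|=1.05230 >1
Interval (-2.0000, 0).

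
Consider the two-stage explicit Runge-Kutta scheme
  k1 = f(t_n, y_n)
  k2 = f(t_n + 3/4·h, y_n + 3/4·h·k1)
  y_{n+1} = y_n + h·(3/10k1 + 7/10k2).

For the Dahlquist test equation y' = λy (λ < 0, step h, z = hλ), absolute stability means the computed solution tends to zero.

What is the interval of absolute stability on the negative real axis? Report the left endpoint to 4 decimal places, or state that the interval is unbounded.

(-1.9048, 0).

With y'=λy (z=hλ):
  k1=λy_n ⇒ h·k1=z·y_n;  k2=λ(1+3/4z)y_n ⇒ h·k2=z(1+3/4z)y_n
  y_{n+1}/y_n = 1 + 3/10z + 7/10z(1+3/4z) = 1 + z + 21/40z²
  ⇒ R(z) = 1 + z + 21/40z².

Solve |R(x)|<1 on ℝ⁻.
x=-0.44: |R|=0.6616
R=1: x+21/40x²=0 ⇒ x=−40/21=-1.9048; min R=1−1/(4·21/40)=0.5238>−1
Confirm numerically:
  x=-1.759: |R|=0.86539 <1
  x=-1.728: |R|=0.83964 <1
  x=-1.360: |R|=0.61104 <1
  x=-2.346: |R|=1.54345 >1
  x=-2.136: |R|=1.25931 >1
Stable set (-1.9048, 0).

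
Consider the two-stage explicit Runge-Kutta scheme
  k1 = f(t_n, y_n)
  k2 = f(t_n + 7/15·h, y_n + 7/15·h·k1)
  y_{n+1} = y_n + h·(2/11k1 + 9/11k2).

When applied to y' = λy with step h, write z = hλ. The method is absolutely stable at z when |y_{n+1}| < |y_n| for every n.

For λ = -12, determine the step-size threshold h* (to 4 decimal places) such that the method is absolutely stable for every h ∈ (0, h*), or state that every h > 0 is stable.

(-2.6190,0); λ=-12 ⇒ h* = (55/21)/12 = 0.2183.

Set f=λy, z=hλ:
  k1=λy_n ⇒ h·k1=z·y_n;  k2=λ(1+7/15z)y_n ⇒ h·k2=z(1+7/15z)y_n
  y_{n+1}/y_n = 1 + 2/11z + 9/11z(1+7/15z) = 1 + z + 21/55z²
  Hence R(z) = 1 + z + 21/55z².

Solve |R(x)|<1 on ℝ⁻.
x=-0.9: |R|=0.4093
R=1: x+21/55x²=0 ⇒ x=−55/21=-2.6190; min R=1−1/(4·21/55)=0.3452>−1
Confirm numerically:
  x=-1.874: |R|=0.46690 <1
  x=-1.431: |R|=0.35087 <1
  x=-1.082: |R|=0.36500 <1
  x=-2.885: |R|=1.29296 >1
  x=-2.720: |R|=1.10484 >1
Interval (-2.6190, 0).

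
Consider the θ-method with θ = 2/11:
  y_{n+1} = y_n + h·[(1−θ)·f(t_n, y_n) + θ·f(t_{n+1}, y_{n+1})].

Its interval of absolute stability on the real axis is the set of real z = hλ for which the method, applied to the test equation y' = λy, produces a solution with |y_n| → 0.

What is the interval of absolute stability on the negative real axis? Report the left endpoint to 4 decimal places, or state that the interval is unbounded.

(-3.1429, 0).

Set f=λy, z=hλ:
  y_{n+1} = y_n + z·[9/11·y_n + 2/11·y_{n+1}] ⇒ (1 − 2/11z)y_{n+1} = (1 + 9/11z)y_n
  Hence R(z) = (1 + 9/11z)/(1 − 2/11z).

Boundary: |R(x)|=1, x<0.
x=-0.73: |R|=0.3555
R=−1: 1+9/11x = −1+2/11x ⇒ -7/11x=2 ⇒ x=2/(-7/11)=-3.1429
Confirm numerically:
  x=-3.078: |R|=0.97354 <1
  x=-2.172: |R|=0.55709 <1
  x=-1.297: |R|=0.04951 <1
  x=-3.638: |R|=1.18965 >1
  x=-3.214: |R|=1.02857 >1
Stable set (-3.1429, 0).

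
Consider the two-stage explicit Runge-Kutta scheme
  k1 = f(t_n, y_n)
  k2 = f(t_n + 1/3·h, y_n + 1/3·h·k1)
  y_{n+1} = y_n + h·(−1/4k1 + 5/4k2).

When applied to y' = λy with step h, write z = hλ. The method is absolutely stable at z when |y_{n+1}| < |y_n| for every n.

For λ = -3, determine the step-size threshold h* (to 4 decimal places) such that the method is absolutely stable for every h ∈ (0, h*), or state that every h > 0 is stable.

(-2.4000,0); λ=-3 ⇒ h* = (12/5)/3 = 0.8000.

Set f=λy, z=hλ:
  k1=λy_n ⇒ h·k1=z·y_n;  k2=λ(1+1/3z)y_n ⇒ h·k2=z(1+1/3z)y_n
  y_{n+1}/y_n = 1 − 1/4z + 5/4z(1+1/3z) = 1 + z + 5/12z²
  so R(z) = 1 + z + 5/12z².

Solve |R(x)|<1 on ℝ⁻.
x=-1.8: |R|=0.5500
R=1: x+5/12x²=0 ⇒ x=−12/5=-2.4000; min R=1−1/(4·5/12)=0.4000>−1
Confirm numerically:
  x=-2.320: |R|=0.92267 <1
  x=-1.997: |R|=0.66467 <1
  x=-1.851: |R|=0.57658 <1
  x=-1.192: |R|=0.40003 <1
  x=-2.787: |R|=1.44940 >1
  x=-2.614: |R|=1.23308 >1
Interval (-2.4000, 0).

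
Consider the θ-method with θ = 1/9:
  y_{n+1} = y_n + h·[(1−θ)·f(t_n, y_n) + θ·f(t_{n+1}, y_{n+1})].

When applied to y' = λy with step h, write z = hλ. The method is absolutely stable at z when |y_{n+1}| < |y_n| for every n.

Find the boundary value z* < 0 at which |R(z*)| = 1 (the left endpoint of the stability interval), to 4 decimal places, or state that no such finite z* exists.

Set f=λy, z=hλ:
  y_{n+1} = y_n + z·[8/9·y_n + 1/9·y_{n+1}] ⇒ (1 − 1/9z)y_{n+1} = (1 + 8/9z)y_n
  so R(z) = (1 + 8/9z)/(1 − 1/9z).

Solve |R(x)|<1 on ℝ⁻.
x=-0.63: |R|=0.4112
R=−1: 1+8/9x = −1+1/9x ⇒ -7/9x=2 ⇒ x=2/(-7/9)=-2.5714
Confirm numerically:
  x=-2.458: |R|=0.93070 <1
  x=-2.438: |R|=0.91834 <1
  x=-1.967: |R|=0.61421 <1
  x=-1.607: |R|=0.36353 <1
  x=-3.094: |R|=1.30246 >1
  x=-2.982: |R|=1.23986 >1
  x=-2.880: |R|=1.18182 >1
So |R|<1 on (-2.5714, 0).

z* = -2.5714.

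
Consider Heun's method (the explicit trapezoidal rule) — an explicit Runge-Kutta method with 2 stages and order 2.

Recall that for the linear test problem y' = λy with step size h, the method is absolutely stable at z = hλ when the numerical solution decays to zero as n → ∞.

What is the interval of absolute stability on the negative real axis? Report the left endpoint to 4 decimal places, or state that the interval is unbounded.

z∈(-2.0000,0).

With y'=λy (z=hλ):
  order 2, 2-stage ⇒ R(z)=1+z+z^2/2
  (e.g. R(-1.15)=0.51125, |R|=0.51125)

Find x<0 with |R(x)|<1.
x=-1.15: |R|=0.5112
|R(-1.9)|=0.9050 |R(-1.6)|=0.6800 |R(-0.97)|=0.5005
Bisect:
  x_lo=-2.3984 |R|=1.4778  x_hi=-0.0549 |R|=0.9466
  mid=-1.22667 |R|=0.52569 →hi
  mid=-1.81254 |R|=0.83011 →hi
  mid=-2.10547 |R|=1.11103 →lo
  mid=-1.95900 |R|=0.95984 →hi
  mid=-2.03224 |R|=1.03276 →lo
  mid=-1.99562 |R|=0.99563 →hi
  mid=-2.01393 |R|=1.01402 →lo
  ...
  [-2.00005,-1.99991] ⇒ x*=-2.0000
So |R|<1 on (-2.0000, 0).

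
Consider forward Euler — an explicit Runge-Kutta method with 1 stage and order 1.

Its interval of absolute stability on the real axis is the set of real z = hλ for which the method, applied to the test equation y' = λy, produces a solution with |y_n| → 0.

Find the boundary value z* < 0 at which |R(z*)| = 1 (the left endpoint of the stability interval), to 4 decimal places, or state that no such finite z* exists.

Set f=λy, z=hλ:
  order 1, 1-stage ⇒ R(z)=1+z
  (e.g. R(-1)=0.00000, |R|=0.00000)

Boundary: |R(x)|=1, x<0.
x=-1: |R|=0.0000
|R(-1.53)|=0.5300 |R(-1.43)|=0.4300 |R(-0.69)|=0.3100
Bisect:
  x_lo=-2.5735 |R|=1.5735  x_hi=-0.3032 |R|=0.6968
  mid=-1.43835 |R|=0.43835 →hi
  mid=-2.00594 |R|=1.00594 →lo
  mid=-1.72214 |R|=0.72214 →hi
  mid=-1.86404 |R|=0.86404 →hi
  mid=-1.93499 |R|=0.93499 →hi
  mid=-1.97046 |R|=0.97046 →hi
  mid=-1.98820 |R|=0.98820 →hi
  mid=-1.99707 |R|=0.99707 →hi
  mid=-2.00150 |R|=1.00150 →lo
  mid=-1.99929 |R|=0.99929 →hi
  ...
  [-2.00012,-1.99998] ⇒ x*=-2.0000
Interval (-2.0000, 0).

left endpoint -2.0000.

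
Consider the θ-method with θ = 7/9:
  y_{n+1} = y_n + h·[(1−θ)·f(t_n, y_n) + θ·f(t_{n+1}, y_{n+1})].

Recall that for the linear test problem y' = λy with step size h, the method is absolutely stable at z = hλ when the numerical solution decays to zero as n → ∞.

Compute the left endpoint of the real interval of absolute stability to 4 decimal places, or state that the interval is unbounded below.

unbounded; (−∞, 0).

With y'=λy (z=hλ):
  y_{n+1} = y_n + z·[2/9·y_n + 7/9·y_{n+1}] ⇒ (1 − 7/9z)y_{n+1} = (1 + 2/9z)y_n
  R(z) = (1 + 2/9z)/(1 − 7/9z).

Need |R(x)|<1, x<0.
x=-1.07: |R|=0.4160
x=-2: |R|=0.2174
x=-10: |R|=0.1392
x=-100: |R|=0.2694
θ=7/9≥1/2 ⇒ |1+2/9x|<|1−7/9x| ∀x<0 ⇒ unbounded interval.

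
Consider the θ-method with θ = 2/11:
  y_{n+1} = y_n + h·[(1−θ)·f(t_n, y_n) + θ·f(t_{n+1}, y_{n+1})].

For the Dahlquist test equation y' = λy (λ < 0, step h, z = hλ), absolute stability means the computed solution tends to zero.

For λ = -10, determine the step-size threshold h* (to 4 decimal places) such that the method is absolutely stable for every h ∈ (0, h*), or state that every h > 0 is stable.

Set f=λy, z=hλ:
  y_{n+1} = y_n + z·[9/11·y_n + 2/11·y_{n+1}] ⇒ (1 − 2/11z)y_{n+1} = (1 + 9/11z)y_n
  Hence R(z) = (1 + 9/11z)/(1 − 2/11z).

Boundary: |R(x)|=1, x<0.
x=-1.21: |R|=0.0082
R=−1: 1+9/11x = −1+2/11x ⇒ -7/11x=2 ⇒ x=2/(-7/11)=-3.1429
Confirm numerically:
  x=-2.279: |R|=0.61133 <1
  x=-2.258: |R|=0.60080 <1
  x=-2.148: |R|=0.54472 <1
  x=-3.623: |R|=1.18420 >1
  x=-3.294: |R|=1.06015 >1
So |R|<1 on (-3.1429, 0).

(-3.1429,0); λ=-10 ⇒ h* = (22/7)/10 = 0.3143.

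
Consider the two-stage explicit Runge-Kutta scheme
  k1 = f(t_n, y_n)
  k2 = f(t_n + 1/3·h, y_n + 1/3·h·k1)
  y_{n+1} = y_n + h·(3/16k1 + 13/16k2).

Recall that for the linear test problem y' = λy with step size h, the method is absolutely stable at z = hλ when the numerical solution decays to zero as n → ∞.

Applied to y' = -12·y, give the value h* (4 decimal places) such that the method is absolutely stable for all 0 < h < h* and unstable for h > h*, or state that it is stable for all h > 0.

(-3.6923,0); λ=-12 ⇒ h* = (48/13)/12 = 0.3077.

With y'=λy (z=hλ):
  k1=λy_n ⇒ h·k1=z·y_n;  k2=λ(1+1/3z)y_n ⇒ h·k2=z(1+1/3z)y_n
  y_{n+1}/y_n = 1 + 3/16z + 13/16z(1+1/3z) = 1 + z + 13/48z²
  R(z) = 1 + z + 13/48z².

Need |R(x)|<1, x<0.
x=-0.85: |R|=0.3457
R=1: x+13/48x²=0 ⇒ x=−48/13=-3.6923; min R=1−1/(4·13/48)=0.0769>−1
Confirm numerically:
  x=-3.309: |R|=0.65648 <1
  x=-1.950: |R|=0.07984 <1
  x=-1.480: |R|=0.11323 <1
  x=-4.169: |R|=1.53824 >1
  x=-4.148: |R|=1.51193 >1
Interval (-3.6923, 0).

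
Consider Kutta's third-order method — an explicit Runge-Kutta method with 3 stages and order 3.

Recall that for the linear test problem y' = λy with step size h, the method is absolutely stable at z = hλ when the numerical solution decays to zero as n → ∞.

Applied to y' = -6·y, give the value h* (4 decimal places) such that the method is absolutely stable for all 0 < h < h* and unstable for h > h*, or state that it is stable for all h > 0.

(-2.5127,0); λ=-6 ⇒ h* = 0.4188.

On y'=λy, z=hλ:
  order 3, 3-stage ⇒ R(z)=1+z+z^2/2+z^3/6
  (e.g. R(-0.67)=0.50432, |R|=0.50432)

Find x<0 with |R(x)|<1.
x=-0.67: |R|=0.5043
|R(-1.89)|=0.2292 |R(-1.69)|=0.0664 |R(-0.81)|=0.4295
Bisect:
  x_lo=-2.8778 |R|=1.7092  x_hi=-0.2804 |R|=0.7552
  mid=-1.57912 |R|=0.01140 →hi
  mid=-2.22847 |R|=0.58989 →hi
  mid=-2.55315 |R|=1.06768 →lo
  mid=-2.39081 |R|=0.81046 →hi
  mid=-2.47198 |R|=0.93422 →hi
  mid=-2.51256 |R|=0.99970 →hi
  mid=-2.53286 |R|=1.03337 →lo
  mid=-2.52271 |R|=1.01646 →lo
  mid=-2.51764 |R|=1.00806 →lo
  ...
  [-2.51288,-2.51272] ⇒ x*=-2.5127
Interval (-2.5127, 0).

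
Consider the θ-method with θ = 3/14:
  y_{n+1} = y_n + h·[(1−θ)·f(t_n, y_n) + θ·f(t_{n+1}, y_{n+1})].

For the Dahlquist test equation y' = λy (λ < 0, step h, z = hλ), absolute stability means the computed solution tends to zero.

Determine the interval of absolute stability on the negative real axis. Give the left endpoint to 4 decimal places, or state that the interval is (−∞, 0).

Test eqn y'=λy, z=hλ:
  y_{n+1} = y_n + z·[11/14·y_n + 3/14·y_{n+1}] ⇒ (1 − 3/14z)y_{n+1} = (1 + 11/14z)y_n
  Hence R(z) = (1 + 11/14z)/(1 − 3/14z).

Find x<0 with |R(x)|<1.
x=-0.38: |R|=0.6486
R=−1: 1+11/14x = −1+3/14x ⇒ -4/7x=2 ⇒ x=2/(-4/7)=-3.5000
Confirm numerically:
  x=-3.321: |R|=0.94024 <1
  x=-1.694: |R|=0.24285 <1
  x=-1.615: |R|=0.19979 <1
  x=-1.569: |R|=0.17421 <1
  x=-3.915: |R|=1.12896 >1
  x=-3.657: |R|=1.05030 >1
Interval (-3.5000, 0).

(-3.5000, 0).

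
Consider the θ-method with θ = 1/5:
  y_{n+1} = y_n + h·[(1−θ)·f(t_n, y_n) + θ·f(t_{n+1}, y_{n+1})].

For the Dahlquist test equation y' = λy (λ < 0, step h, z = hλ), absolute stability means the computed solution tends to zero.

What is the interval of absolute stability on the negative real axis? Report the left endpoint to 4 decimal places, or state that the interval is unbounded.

Test eqn y'=λy, z=hλ:
  y_{n+1} = y_n + z·[4/5·y_n + 1/5·y_{n+1}] ⇒ (1 − 1/5z)y_{n+1} = (1 + 4/5z)y_n
  ⇒ R(z) = (1 + 4/5z)/(1 − 1/5z).

Boundary: |R(x)|=1, x<0.
x=-0.34: |R|=0.6816
R=−1: 1+4/5x = −1+1/5x ⇒ -3/5x=2 ⇒ x=2/(-3/5)=-3.3333
Confirm numerically:
  x=-2.899: |R|=0.83504 <1
  x=-2.644: |R|=0.72946 <1
  x=-2.276: |R|=0.56405 <1
  x=-3.748: |R|=1.14220 >1
  x=-3.601: |R|=1.09336 >1
Stable set (-3.3333, 0).

z∈(-3.3333,0).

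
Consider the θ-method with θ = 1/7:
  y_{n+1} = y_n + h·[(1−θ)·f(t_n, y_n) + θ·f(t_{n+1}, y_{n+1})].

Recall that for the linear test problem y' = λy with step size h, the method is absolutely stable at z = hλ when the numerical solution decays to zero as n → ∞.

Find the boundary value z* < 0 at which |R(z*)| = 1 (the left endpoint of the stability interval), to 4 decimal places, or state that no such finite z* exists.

left endpoint -2.8000.

Set f=λy, z=hλ:
  y_{n+1} = y_n + z·[6/7·y_n + 1/7·y_{n+1}] ⇒ (1 − 1/7z)y_{n+1} = (1 + 6/7z)y_n
  R(z) = (1 + 6/7z)/(1 − 1/7z).

Boundary: |R(x)|=1, x<0.
x=-0.7: |R|=0.3636
R=−1: 1+6/7x = −1+1/7x ⇒ -5/7x=2 ⇒ x=2/(-5/7)=-2.8000
Confirm numerically:
  x=-2.700: |R|=0.94845 <1
  x=-2.466: |R|=0.82358 <1
  x=-2.106: |R|=0.61893 <1
  x=-1.382: |R|=0.15414 <1
  x=-3.393: |R|=1.28529 >1
  x=-3.183: |R|=1.18806 >1
  x=-3.071: |R|=1.13454 >1
Stable set (-2.8000, 0).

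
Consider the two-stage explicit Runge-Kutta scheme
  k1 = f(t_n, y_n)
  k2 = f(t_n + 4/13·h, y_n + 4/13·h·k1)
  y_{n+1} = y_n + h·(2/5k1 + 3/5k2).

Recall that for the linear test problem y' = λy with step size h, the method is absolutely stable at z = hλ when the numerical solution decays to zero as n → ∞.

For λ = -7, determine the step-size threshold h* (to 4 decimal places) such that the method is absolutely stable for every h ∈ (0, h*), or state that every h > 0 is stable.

(-5.4167,0); λ=-7 ⇒ h* = (65/12)/7 = 0.7738.

On y'=λy, z=hλ:
  k1=λy_n ⇒ h·k1=z·y_n;  k2=λ(1+4/13z)y_n ⇒ h·k2=z(1+4/13z)y_n
  y_{n+1}/y_n = 1 + 2/5z + 3/5z(1+4/13z) = 1 + z + 12/65z²
  R(z) = 1 + z + 12/65z².

Find x<0 with |R(x)|<1.
x=-1.32: |R|=0.0017
R=1: x+12/65x²=0 ⇒ x=−65/12=-5.4167; min R=1−1/(4·12/65)=-0.3542>−1
Confirm numerically:
  x=-5.310: |R|=0.89543 <1
  x=-5.103: |R|=0.70450 <1
  x=-3.277: |R|=0.29447 <1
  x=-2.508: |R|=0.34676 <1
  x=-5.943: |R|=1.57748 >1
  x=-5.852: |R|=1.47032 >1
Interval (-5.4167, 0).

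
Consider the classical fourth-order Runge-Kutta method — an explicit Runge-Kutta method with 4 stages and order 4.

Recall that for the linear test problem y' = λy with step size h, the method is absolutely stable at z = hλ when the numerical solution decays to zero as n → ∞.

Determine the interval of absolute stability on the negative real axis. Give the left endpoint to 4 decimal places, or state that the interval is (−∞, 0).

Test eqn y'=λy, z=hλ:
  order 4, 4-stage ⇒ R(z)=1+z+z^2/2+z^3/6+z^4/24
  (e.g. R(-0.41)=0.66374, |R|=0.66374)

Solve |R(x)|<1 on ℝ⁻.
x=-0.41: |R|=0.6637
|R(-2.97)|=1.3161 |R(-1.6)|=0.2704 |R(-1.52)|=0.2723
Bisect:
  x_lo=-3.4960 |R|=2.7176  x_hi=-0.0855 |R|=0.9181
  mid=-1.79072 |R|=0.28403 →hi
  mid=-2.64335 |R|=0.80625 →hi
  mid=-3.06966 |R|=1.52049 →lo
  mid=-2.85650 |R|=1.11278 →lo
  mid=-2.74992 |R|=0.94797 →hi
  mid=-2.80321 |R|=1.02735 →lo
  mid=-2.77657 |R|=0.98692 →hi
  mid=-2.78989 |R|=1.00695 →lo
  mid=-2.78323 |R|=0.99689 →hi
  mid=-2.78656 |R|=1.00191 →lo
  ...
  [-2.78531,-2.78510] ⇒ x*=-2.7853
Interval (-2.7853, 0).

(-2.7853, 0).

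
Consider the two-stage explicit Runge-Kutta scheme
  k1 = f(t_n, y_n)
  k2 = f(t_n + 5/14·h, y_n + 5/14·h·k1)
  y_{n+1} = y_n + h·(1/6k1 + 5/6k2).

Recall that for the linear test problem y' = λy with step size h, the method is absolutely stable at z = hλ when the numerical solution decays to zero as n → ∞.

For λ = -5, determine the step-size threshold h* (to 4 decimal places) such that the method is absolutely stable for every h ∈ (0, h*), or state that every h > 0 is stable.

Test eqn y'=λy, z=hλ:
  k1=λy_n ⇒ h·k1=z·y_n;  k2=λ(1+5/14z)y_n ⇒ h·k2=z(1+5/14z)y_n
  y_{n+1}/y_n = 1 + 1/6z + 5/6z(1+5/14z) = 1 + z + 25/84z²
  ⇒ R(z) = 1 + z + 25/84z².

Need |R(x)|<1, x<0.
x=-1.08: |R|=0.2671
R=1: x+25/84x²=0 ⇒ x=−84/25=-3.3600; min R=1−1/(4·25/84)=0.1600>−1
Confirm numerically:
  x=-2.485: |R|=0.35286 <1
  x=-2.021: |R|=0.19461 <1
  x=-1.594: |R|=0.16220 <1
  x=-3.526: |R|=1.17420 >1
  x=-3.400: |R|=1.04048 >1
Interval (-3.3600, 0).

(-3.3600,0); λ=-5 ⇒ h* = (84/25)/5 = 0.6720.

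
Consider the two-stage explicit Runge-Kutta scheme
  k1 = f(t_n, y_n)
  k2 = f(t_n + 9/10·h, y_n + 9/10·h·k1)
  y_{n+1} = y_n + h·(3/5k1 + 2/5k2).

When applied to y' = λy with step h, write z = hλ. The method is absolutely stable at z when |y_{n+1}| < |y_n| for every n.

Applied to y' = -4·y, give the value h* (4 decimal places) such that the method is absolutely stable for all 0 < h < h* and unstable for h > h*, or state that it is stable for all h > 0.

(-2.7778,0); λ=-4 ⇒ h* = (25/9)/4 = 0.6944.

With y'=λy (z=hλ):
  k1=λy_n ⇒ h·k1=z·y_n;  k2=λ(1+9/10z)y_n ⇒ h·k2=z(1+9/10z)y_n
  y_{n+1}/y_n = 1 + 3/5z + 2/5z(1+9/10z) = 1 + z + 9/25z²
  Hence R(z) = 1 + z + 9/25z².

Boundary: |R(x)|=1, x<0.
x=-0.69: |R|=0.4814
R=1: x+9/25x²=0 ⇒ x=−25/9=-2.7778; min R=1−1/(4·9/25)=0.3056>−1
Confirm numerically:
  x=-2.444: |R|=0.70633 <1
  x=-2.263: |R|=0.58062 <1
  x=-1.681: |R|=0.33627 <1
  x=-3.320: |R|=1.64806 >1
  x=-2.942: |R|=1.17393 >1
So |R|<1 on (-2.7778, 0).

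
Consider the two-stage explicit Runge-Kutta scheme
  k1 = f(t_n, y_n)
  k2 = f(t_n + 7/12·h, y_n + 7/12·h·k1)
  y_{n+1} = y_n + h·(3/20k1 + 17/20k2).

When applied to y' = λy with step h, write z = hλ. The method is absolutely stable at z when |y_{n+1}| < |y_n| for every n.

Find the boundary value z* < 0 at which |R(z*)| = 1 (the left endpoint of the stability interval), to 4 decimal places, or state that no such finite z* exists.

On y'=λy, z=hλ:
  k1=λy_n ⇒ h·k1=z·y_n;  k2=λ(1+7/12z)y_n ⇒ h·k2=z(1+7/12z)y_n
  y_{n+1}/y_n = 1 + 3/20z + 17/20z(1+7/12z) = 1 + z + 119/240z²
  so R(z) = 1 + z + 119/240z².

Need |R(x)|<1, x<0.
x=-1.68: |R|=0.7194
R=1: x+119/240x²=0 ⇒ x=−240/119=-2.0168; min R=1−1/(4·119/240)=0.4958>−1
Confirm numerically:
  x=-1.219: |R|=0.51779 <1
  x=-1.022: |R|=0.49589 <1
  x=-0.923: |R|=0.49941 <1
  x=-2.439: |R|=1.51057 >1
  x=-2.327: |R|=1.35790 >1
Stable set (-2.0168, 0).

z* = -2.0168.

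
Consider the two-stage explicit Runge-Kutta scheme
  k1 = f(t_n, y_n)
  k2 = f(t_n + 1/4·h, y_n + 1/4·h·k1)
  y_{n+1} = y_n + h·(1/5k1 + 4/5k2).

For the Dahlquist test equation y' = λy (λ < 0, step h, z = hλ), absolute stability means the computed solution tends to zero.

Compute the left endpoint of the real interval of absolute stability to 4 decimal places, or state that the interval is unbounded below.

left endpoint -5.0000.

With y'=λy (z=hλ):
  k1=λy_n ⇒ h·k1=z·y_n;  k2=λ(1+1/4z)y_n ⇒ h·k2=z(1+1/4z)y_n
  y_{n+1}/y_n = 1 + 1/5z + 4/5z(1+1/4z) = 1 + z + 1/5z²
  Hence R(z) = 1 + z + 1/5z².

Boundary: |R(x)|=1, x<0.
x=-1.16: |R|=0.1091
R=1: x+1/5x²=0 ⇒ x=−5=-5.0000; min R=1−1/(4·1/5)=-0.2500>−1
Confirm numerically:
  x=-4.697: |R|=0.71536 <1
  x=-2.762: |R|=0.23627 <1
  x=-2.574: |R|=0.24890 <1
  x=-5.144: |R|=1.14815 >1
  x=-5.134: |R|=1.13759 >1
Interval (-5.0000, 0).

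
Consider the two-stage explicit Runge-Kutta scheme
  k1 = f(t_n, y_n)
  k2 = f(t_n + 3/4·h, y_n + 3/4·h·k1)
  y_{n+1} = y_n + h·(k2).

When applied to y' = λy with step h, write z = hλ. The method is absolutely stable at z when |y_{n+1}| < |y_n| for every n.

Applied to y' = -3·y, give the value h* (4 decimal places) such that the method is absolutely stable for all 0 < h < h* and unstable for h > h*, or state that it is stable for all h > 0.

On y'=λy, z=hλ:
  k1=λy_n ⇒ h·k1=z·y_n;  k2=λ(1+3/4z)y_n ⇒ h·k2=z(1+3/4z)y_n
  y_{n+1}/y_n = 1 + z(1+3/4z) = 1 + z + 3/4z²
  R(z) = 1 + z + 3/4z².

Need |R(x)|<1, x<0.
x=-1.3: |R|=0.9675
R=1: x+3/4x²=0 ⇒ x=−4/3=-1.3333; min R=1−1/(4·3/4)=0.6667>−1
Confirm numerically:
  x=-1.239: |R|=0.91234 <1
  x=-0.963: |R|=0.73253 <1
  x=-0.930: |R|=0.71867 <1
  x=-1.685: |R|=1.44442 >1
  x=-1.410: |R|=1.08107 >1
  x=-1.360: |R|=1.02720 >1
Interval (-1.3333, 0).

(-1.3333,0); λ=-3 ⇒ h* = (4/3)/3 = 0.4444.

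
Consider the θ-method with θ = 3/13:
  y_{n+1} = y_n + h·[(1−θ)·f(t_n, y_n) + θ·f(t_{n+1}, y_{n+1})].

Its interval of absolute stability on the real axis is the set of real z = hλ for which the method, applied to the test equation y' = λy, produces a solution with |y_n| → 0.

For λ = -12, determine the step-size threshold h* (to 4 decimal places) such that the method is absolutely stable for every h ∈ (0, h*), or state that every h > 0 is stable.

With y'=λy (z=hλ):
  y_{n+1} = y_n + z·[10/13·y_n + 3/13·y_{n+1}] ⇒ (1 − 3/13z)y_{n+1} = (1 + 10/13z)y_n
  ⇒ R(z) = (1 + 10/13z)/(1 − 3/13z).

Find x<0 with |R(x)|<1.
x=-1.75: |R|=0.2466
R=−1: 1+10/13x = −1+3/13x ⇒ -7/13x=2 ⇒ x=2/(-7/13)=-3.7143
Confirm numerically:
  x=-2.863: |R|=0.72398 <1
  x=-2.633: |R|=0.63783 <1
  x=-1.851: |R|=0.29699 <1
  x=-1.674: |R|=0.20752 <1
  x=-4.092: |R|=1.10461 >1
  x=-3.823: |R|=1.03110 >1
Stable set (-3.7143, 0).

(-3.7143,0); λ=-12 ⇒ h* = (26/7)/12 = 0.3095.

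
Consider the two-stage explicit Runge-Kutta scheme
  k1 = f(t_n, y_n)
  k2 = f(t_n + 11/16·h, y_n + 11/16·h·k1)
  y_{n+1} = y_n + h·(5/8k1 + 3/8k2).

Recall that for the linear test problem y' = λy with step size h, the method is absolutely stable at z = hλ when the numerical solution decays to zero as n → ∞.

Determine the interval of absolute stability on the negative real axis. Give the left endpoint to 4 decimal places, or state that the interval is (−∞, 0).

z∈(-3.8788,0).

Test eqn y'=λy, z=hλ:
  k1=λy_n ⇒ h·k1=z·y_n;  k2=λ(1+11/16z)y_n ⇒ h·k2=z(1+11/16z)y_n
  y_{n+1}/y_n = 1 + 5/8z + 3/8z(1+11/16z) = 1 + z + 33/128z²
  R(z) = 1 + z + 33/128z².

Boundary: |R(x)|=1, x<0.
x=-1.08: |R|=0.2207
R=1: x+33/128x²=0 ⇒ x=−128/33=-3.8788; min R=1−1/(4·33/128)=0.0303>−1
Confirm numerically:
  x=-2.302: |R|=0.06420 <1
  x=-2.162: |R|=0.04308 <1
  x=-2.035: |R|=0.03266 <1
  x=-1.600: |R|=0.06000 <1
  x=-4.374: |R|=1.55844 >1
  x=-4.322: |R|=1.49386 >1
  x=-4.075: |R|=1.20614 >1
Stable set (-3.8788, 0).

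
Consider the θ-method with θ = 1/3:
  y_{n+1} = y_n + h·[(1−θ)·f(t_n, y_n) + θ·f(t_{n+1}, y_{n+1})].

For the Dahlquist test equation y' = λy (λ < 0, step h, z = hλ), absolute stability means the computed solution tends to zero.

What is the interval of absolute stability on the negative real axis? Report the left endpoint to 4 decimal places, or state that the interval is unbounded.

(-6.0000, 0).

Test eqn y'=λy, z=hλ:
  y_{n+1} = y_n + z·[2/3·y_n + 1/3·y_{n+1}] ⇒ (1 − 1/3z)y_{n+1} = (1 + 2/3z)y_n
  ⇒ R(z) = (1 + 2/3z)/(1 − 1/3z).

Solve |R(x)|<1 on ℝ⁻.
x=-0.99: |R|=0.2556
R=−1: 1+2/3x = −1+1/3x ⇒ -1/3x=2 ⇒ x=2/(-1/3)=-6.0000
Confirm numerically:
  x=-5.777: |R|=0.97459 <1
  x=-5.689: |R|=0.96421 <1
  x=-3.247: |R|=0.55931 <1
  x=-2.414: |R|=0.33764 <1
  x=-6.419: |R|=1.04448 >1
  x=-6.193: |R|=1.02099 >1
Stable set (-6.0000, 0).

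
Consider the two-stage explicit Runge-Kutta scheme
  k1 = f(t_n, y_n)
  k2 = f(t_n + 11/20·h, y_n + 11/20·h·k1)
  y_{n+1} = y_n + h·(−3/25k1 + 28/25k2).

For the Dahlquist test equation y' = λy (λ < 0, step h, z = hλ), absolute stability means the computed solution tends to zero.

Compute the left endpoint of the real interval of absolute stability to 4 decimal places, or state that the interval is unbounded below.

z* = -1.6234.

On y'=λy, z=hλ:
  k1=λy_n ⇒ h·k1=z·y_n;  k2=λ(1+11/20z)y_n ⇒ h·k2=z(1+11/20z)y_n
  y_{n+1}/y_n = 1 − 3/25z + 28/25z(1+11/20z) = 1 + z + 77/125z²
  Hence R(z) = 1 + z + 77/125z².

Solve |R(x)|<1 on ℝ⁻.
x=-1.1: |R|=0.6454
R=1: x+77/125x²=0 ⇒ x=−125/77=-1.6234; min R=1−1/(4·77/125)=0.5942>−1
Confirm numerically:
  x=-1.415: |R|=0.81837 <1
  x=-1.352: |R|=0.77399 <1
  x=-1.306: |R|=0.74467 <1
  x=-1.217: |R|=0.69535 <1
  x=-2.037: |R|=1.51901 >1
  x=-1.974: |R|=1.42635 >1
  x=-1.892: |R|=1.31307 >1
Interval (-1.6234, 0).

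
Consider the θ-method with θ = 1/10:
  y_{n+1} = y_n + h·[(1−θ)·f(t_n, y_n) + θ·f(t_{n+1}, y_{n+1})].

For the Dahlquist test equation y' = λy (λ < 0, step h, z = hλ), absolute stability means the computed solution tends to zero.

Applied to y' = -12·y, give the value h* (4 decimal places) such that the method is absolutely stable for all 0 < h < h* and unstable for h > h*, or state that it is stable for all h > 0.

(-2.5000,0); λ=-12 ⇒ h* = (5/2)/12 = 0.2083.

On y'=λy, z=hλ:
  y_{n+1} = y_n + z·[9/10·y_n + 1/10·y_{n+1}] ⇒ (1 − 1/10z)y_{n+1} = (1 + 9/10z)y_n
  ⇒ R(z) = (1 + 9/10z)/(1 − 1/10z).

Need |R(x)|<1, x<0.
x=-1.68: |R|=0.4384
R=−1: 1+9/10x = −1+1/10x ⇒ -4/5x=2 ⇒ x=2/(-4/5)=-2.5000
Confirm numerically:
  x=-2.185: |R|=0.79319 <1
  x=-2.151: |R|=0.77022 <1
  x=-1.394: |R|=0.22345 <1
  x=-1.005: |R|=0.08678 <1
  x=-2.723: |R|=1.14022 >1
  x=-2.700: |R|=1.12598 >1
Stable set (-2.5000, 0).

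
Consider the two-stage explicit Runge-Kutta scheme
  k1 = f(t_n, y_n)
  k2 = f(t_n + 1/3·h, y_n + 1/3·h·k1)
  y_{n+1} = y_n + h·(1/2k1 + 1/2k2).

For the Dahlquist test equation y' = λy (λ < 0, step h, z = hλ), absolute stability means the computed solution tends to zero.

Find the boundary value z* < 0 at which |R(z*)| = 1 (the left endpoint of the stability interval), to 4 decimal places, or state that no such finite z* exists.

left endpoint -6.0000.

With y'=λy (z=hλ):
  k1=λy_n ⇒ h·k1=z·y_n;  k2=λ(1+1/3z)y_n ⇒ h·k2=z(1+1/3z)y_n
  y_{n+1}/y_n = 1 + 1/2z + 1/2z(1+1/3z) = 1 + z + 1/6z²
  Hence R(z) = 1 + z + 1/6z².

Boundary: |R(x)|=1, x<0.
x=-0.95: |R|=0.2004
R=1: x+1/6x²=0 ⇒ x=−6=-6.0000; min R=1−1/(4·1/6)=-0.5000>−1
Confirm numerically:
  x=-5.567: |R|=0.59825 <1
  x=-4.829: |R|=0.05754 <1
  x=-3.805: |R|=0.39200 <1
  x=-2.421: |R|=0.44413 <1
  x=-6.475: |R|=1.51260 >1
  x=-6.086: |R|=1.08723 >1
  x=-6.077: |R|=1.07799 >1
Stable set (-6.0000, 0).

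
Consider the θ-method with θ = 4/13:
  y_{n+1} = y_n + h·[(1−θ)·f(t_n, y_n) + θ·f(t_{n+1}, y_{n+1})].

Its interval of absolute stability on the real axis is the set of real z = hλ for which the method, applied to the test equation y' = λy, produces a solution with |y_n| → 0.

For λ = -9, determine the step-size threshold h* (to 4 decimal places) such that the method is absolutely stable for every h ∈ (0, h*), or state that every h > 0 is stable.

(-5.2000,0); λ=-9 ⇒ h* = (26/5)/9 = 0.5778.

With y'=λy (z=hλ):
  y_{n+1} = y_n + z·[9/13·y_n + 4/13·y_{n+1}] ⇒ (1 − 4/13z)y_{n+1} = (1 + 9/13z)y_n
  Hence R(z) = (1 + 9/13z)/(1 − 4/13z).

Solve |R(x)|<1 on ℝ⁻.
x=-1.32: |R|=0.0613
R=−1: 1+9/13x = −1+4/13x ⇒ -5/13x=2 ⇒ x=2/(-5/13)=-5.2000
Confirm numerically:
  x=-4.545: |R|=0.89496 <1
  x=-3.571: |R|=0.70147 <1
  x=-3.064: |R|=0.57713 <1
  x=-2.346: |R|=0.36249 <1
  x=-5.747: |R|=1.07600 >1
  x=-5.461: |R|=1.03745 >1
Interval (-5.2000, 0).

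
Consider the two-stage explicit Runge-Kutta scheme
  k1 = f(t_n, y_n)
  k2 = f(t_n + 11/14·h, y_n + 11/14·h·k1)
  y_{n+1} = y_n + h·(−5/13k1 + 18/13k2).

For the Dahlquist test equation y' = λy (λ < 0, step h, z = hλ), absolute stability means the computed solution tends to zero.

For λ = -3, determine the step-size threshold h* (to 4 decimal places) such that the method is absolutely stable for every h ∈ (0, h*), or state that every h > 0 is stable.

(-0.9192,0); λ=-3 ⇒ h* = (91/99)/3 = 0.3064.

Set f=λy, z=hλ:
  k1=λy_n ⇒ h·k1=z·y_n;  k2=λ(1+11/14z)y_n ⇒ h·k2=z(1+11/14z)y_n
  y_{n+1}/y_n = 1 − 5/13z + 18/13z(1+11/14z) = 1 + z + 99/91z²
  so R(z) = 1 + z + 99/91z².

Need |R(x)|<1, x<0.
x=-0.53: |R|=0.7756
R=1: x+99/91x²=0 ⇒ x=−91/99=-0.9192; min R=1−1/(4·99/91)=0.7702>−1
Confirm numerically:
  x=-0.701: |R|=0.83360 <1
  x=-0.654: |R|=0.81132 <1
  x=-0.383: |R|=0.77658 <1
  x=-1.464: |R|=1.86772 >1
  x=-1.361: |R|=1.65416 >1
  x=-0.981: |R|=1.06596 >1
Interval (-0.9192, 0).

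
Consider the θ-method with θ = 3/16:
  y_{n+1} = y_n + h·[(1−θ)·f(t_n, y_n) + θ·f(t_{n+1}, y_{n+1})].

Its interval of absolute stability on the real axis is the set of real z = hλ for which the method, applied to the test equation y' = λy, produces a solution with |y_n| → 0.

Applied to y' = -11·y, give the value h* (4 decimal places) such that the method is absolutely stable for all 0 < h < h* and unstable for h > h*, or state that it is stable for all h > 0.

(-3.2000,0); λ=-11 ⇒ h* = (16/5)/11 = 0.2909.

With y'=λy (z=hλ):
  y_{n+1} = y_n + z·[13/16·y_n + 3/16·y_{n+1}] ⇒ (1 − 3/16z)y_{n+1} = (1 + 13/16z)y_n
  ⇒ R(z) = (1 + 13/16z)/(1 − 3/16z).

Solve |R(x)|<1 on ℝ⁻.
x=-0.91: |R|=0.2226
R=−1: 1+13/16x = −1+3/16x ⇒ -5/8x=2 ⇒ x=2/(-5/8)=-3.2000
Confirm numerically:
  x=-2.682: |R|=0.78458 <1
  x=-2.227: |R|=0.57101 <1
  x=-1.862: |R|=0.38015 <1
  x=-3.587: |R|=1.14461 >1
  x=-3.224: |R|=1.00935 >1
Stable set (-3.2000, 0).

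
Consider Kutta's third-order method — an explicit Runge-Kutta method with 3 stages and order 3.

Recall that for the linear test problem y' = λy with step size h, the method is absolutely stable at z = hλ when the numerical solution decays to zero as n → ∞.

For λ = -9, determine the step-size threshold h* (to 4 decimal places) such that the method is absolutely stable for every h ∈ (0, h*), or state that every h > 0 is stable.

On y'=λy, z=hλ:
  order 3, 3-stage ⇒ R(z)=1+z+z^2/2+z^3/6
  (e.g. R(-1.73)=-0.09650, |R|=0.09650)

Boundary: |R(x)|=1, x<0.
x=-1.73: |R|=0.0965
|R(-2.69)|=1.3161 |R(-2.58)|=1.1141 |R(-1.57)|=0.0175
Bisect:
  x_lo=-3.3770 |R|=3.0934  x_hi=-0.2329 |R|=0.7921
  mid=-1.80495 |R|=0.15607 →hi
  mid=-2.59096 |R|=1.13331 →lo
  mid=-2.19796 |R|=0.55218 →hi
  mid=-2.39446 |R|=0.81582 →hi
  mid=-2.49271 |R|=0.96736 →hi
  mid=-2.54183 |R|=1.04847 →lo
  mid=-2.51727 |R|=1.00746 →lo
  mid=-2.50499 |R|=0.98729 →hi
  mid=-2.51113 |R|=0.99735 →hi
  ...
  [-2.51286,-2.51267] ⇒ x*=-2.5127
Interval (-2.5127, 0).

(-2.5127,0); λ=-9 ⇒ h* = 0.2792.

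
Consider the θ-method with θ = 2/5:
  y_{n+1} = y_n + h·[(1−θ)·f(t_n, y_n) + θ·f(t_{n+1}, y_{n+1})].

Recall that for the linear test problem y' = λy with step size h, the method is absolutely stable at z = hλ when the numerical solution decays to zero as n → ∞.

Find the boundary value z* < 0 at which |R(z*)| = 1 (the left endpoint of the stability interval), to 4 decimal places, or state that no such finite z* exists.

left endpoint -10.0000.

With y'=λy (z=hλ):
  y_{n+1} = y_n + z·[3/5·y_n + 2/5·y_{n+1}] ⇒ (1 − 2/5z)y_{n+1} = (1 + 3/5z)y_n
  so R(z) = (1 + 3/5z)/(1 − 2/5z).

Solve |R(x)|<1 on ℝ⁻.
x=-1.05: |R|=0.2606
R=−1: 1+3/5x = −1+2/5x ⇒ -1/5x=2 ⇒ x=2/(-1/5)=-10.0000
Confirm numerically:
  x=-9.077: |R|=0.96014 <1
  x=-7.976: |R|=0.90340 <1
  x=-7.530: |R|=0.87687 <1
  x=-10.547: |R|=1.02096 >1
  x=-10.522: |R|=1.02004 >1
  x=-10.180: |R|=1.00710 >1
Stable set (-10.0000, 0).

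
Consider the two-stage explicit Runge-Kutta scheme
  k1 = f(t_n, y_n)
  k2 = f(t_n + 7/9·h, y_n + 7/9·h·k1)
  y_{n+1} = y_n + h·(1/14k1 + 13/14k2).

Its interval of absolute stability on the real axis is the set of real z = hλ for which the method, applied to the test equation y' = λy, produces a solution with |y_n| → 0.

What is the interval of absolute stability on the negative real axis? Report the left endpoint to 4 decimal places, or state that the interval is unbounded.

Test eqn y'=λy, z=hλ:
  k1=λy_n ⇒ h·k1=z·y_n;  k2=λ(1+7/9z)y_n ⇒ h·k2=z(1+7/9z)y_n
  y_{n+1}/y_n = 1 + 1/14z + 13/14z(1+7/9z) = 1 + z + 13/18z²
  Hence R(z) = 1 + z + 13/18z².

Solve |R(x)|<1 on ℝ⁻.
x=-0.61: |R|=0.6587
R=1: x+13/18x²=0 ⇒ x=−18/13=-1.3846; min R=1−1/(4·13/18)=0.6538>−1
Confirm numerically:
  x=-0.708: |R|=0.65402 <1
  x=-0.672: |R|=0.65414 <1
  x=-0.611: |R|=0.65862 <1
  x=-1.886: |R|=1.68294 >1
  x=-1.649: |R|=1.31487 >1
  x=-1.481: |R|=1.10309 >1
Interval (-1.3846, 0).

z∈(-1.3846,0).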